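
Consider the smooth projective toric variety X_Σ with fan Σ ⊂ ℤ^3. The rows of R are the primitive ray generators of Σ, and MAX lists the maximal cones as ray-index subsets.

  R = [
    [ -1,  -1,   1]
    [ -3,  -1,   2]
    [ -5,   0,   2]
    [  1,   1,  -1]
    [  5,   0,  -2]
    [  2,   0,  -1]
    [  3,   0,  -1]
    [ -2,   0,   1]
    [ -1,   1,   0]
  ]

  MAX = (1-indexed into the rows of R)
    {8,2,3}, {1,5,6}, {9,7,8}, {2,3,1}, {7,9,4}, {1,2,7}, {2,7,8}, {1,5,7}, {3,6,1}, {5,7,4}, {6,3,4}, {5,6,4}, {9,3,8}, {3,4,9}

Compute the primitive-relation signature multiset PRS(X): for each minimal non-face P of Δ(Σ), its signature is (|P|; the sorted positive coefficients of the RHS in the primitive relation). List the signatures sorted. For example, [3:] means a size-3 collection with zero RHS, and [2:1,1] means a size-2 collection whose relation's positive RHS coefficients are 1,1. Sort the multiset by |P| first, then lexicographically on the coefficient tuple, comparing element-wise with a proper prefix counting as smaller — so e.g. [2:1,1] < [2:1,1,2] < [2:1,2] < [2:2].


|primitive collections| = 15. Relations:

  P={1,4}:  v_{1} + v_{4} = 0 — sig = [2:]
  P={3,5}:  v_{3} + v_{5} = 0 — sig = [2:]
  P={6,8}:  v_{6} + v_{8} = 0 — sig = [2:]
  P={1,8}:  v_{1} + v_{8} = v_{2} — sig = [2:1]
  P={1,9}:  v_{1} + v_{9} = v_{8} — sig = [2:1]
  P={2,4}:  v_{2} + v_{4} = v_{8} — sig = [2:1]
  P={2,6}:  v_{2} + v_{6} = v_{1} — sig = [2:1]
  P={3,7}:  v_{3} + v_{7} = v_{8} — sig = [2:1]
  P={4,8}:  v_{4} + v_{8} = v_{9} — sig = [2:1]
  P={5,8}:  v_{5} + v_{8} = v_{7} — sig = [2:1]
  P={6,7}:  v_{6} + v_{7} = v_{5} — sig = [2:1]
  P={6,9}:  v_{6} + v_{9} = v_{4} — sig = [2:1]
  P={2,5}:  v_{2} + v_{5} = v_{1} + v_{7} — sig = [2:1,1]
  P={5,9}:  v_{5} + v_{9} = v_{4} + v_{7} — sig = [2:1,1]
  P={2,9}:  v_{2} + v_{9} = 2·v_{8} — sig = [2:2]

Sorted signature multiset PRS(X):
{ [2:] ×3,  [2:1] ×9,  [2:1,1] ×2,  [2:2] }


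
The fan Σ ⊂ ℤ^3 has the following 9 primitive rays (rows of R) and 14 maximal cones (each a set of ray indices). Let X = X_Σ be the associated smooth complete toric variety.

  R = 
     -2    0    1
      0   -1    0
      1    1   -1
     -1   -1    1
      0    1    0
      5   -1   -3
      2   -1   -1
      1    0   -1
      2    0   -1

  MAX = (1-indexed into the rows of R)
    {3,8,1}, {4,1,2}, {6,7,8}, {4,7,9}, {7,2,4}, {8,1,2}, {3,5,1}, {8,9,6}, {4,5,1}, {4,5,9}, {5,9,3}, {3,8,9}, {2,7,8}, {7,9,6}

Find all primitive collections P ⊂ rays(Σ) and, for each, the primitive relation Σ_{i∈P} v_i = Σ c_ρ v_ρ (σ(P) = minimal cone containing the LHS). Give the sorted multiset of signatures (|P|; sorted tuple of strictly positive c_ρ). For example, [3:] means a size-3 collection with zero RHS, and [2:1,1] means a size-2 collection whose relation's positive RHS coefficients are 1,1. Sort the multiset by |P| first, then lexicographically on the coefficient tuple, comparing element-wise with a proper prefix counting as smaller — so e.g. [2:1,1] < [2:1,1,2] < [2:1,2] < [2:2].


|primitive collections| = 16. Relations:

  {1,9}:  v_{1} + v_{9} = 0  ⇒ sig = [2:]
  {2,5}:  v_{2} + v_{5} = 0  ⇒ sig = [2:]
  {3,4}:  v_{3} + v_{4} = 0  ⇒ sig = [2:]
  {1,7}:  v_{1} + v_{7} = v_{2}  ⇒ sig = [2:1]
  {2,3}:  v_{2} + v_{3} = v_{8}  ⇒ sig = [2:1]
  {2,9}:  v_{2} + v_{9} = v_{7}  ⇒ sig = [2:1]
  {4,8}:  v_{4} + v_{8} = v_{2}  ⇒ sig = [2:1]
  {5,7}:  v_{5} + v_{7} = v_{9}  ⇒ sig = [2:1]
  {5,8}:  v_{5} + v_{8} = v_{3}  ⇒ sig = [2:1]
  {1,6}:  v_{1} + v_{6} = v_{7} + v_{8}  ⇒ sig = [2:1,1]
  {3,7}:  v_{3} + v_{7} = v_{8} + v_{9}  ⇒ sig = [2:1,1]
  {2,6}:  v_{2} + v_{6} = 2·v_{7} + v_{8}  ⇒ sig = [2:1,2]
  {5,6}:  v_{5} + v_{6} = v_{8} + 2·v_{9}  ⇒ sig = [2:1,2]
  {4,6}:  v_{4} + v_{6} = 2·v_{7}  ⇒ sig = [2:2]
  {3,6}:  v_{3} + v_{6} = 2·v_{8} + 2·v_{9}  ⇒ sig = [2:2,2]
  {7,8,9}:  v_{7} + v_{8} + v_{9} = v_{6}  ⇒ sig = [3:1]

Signatures (|P|; sorted positive RHS coefficients), sorted:
    |P|=2: 15 collections, coeffs (), (), (), (1), (1), (1), (1), (1), (1), (1,1), (1,1), (1,2), (1,2), (2), (2,2)
    |P|=3: 1 collection, coeffs (1)


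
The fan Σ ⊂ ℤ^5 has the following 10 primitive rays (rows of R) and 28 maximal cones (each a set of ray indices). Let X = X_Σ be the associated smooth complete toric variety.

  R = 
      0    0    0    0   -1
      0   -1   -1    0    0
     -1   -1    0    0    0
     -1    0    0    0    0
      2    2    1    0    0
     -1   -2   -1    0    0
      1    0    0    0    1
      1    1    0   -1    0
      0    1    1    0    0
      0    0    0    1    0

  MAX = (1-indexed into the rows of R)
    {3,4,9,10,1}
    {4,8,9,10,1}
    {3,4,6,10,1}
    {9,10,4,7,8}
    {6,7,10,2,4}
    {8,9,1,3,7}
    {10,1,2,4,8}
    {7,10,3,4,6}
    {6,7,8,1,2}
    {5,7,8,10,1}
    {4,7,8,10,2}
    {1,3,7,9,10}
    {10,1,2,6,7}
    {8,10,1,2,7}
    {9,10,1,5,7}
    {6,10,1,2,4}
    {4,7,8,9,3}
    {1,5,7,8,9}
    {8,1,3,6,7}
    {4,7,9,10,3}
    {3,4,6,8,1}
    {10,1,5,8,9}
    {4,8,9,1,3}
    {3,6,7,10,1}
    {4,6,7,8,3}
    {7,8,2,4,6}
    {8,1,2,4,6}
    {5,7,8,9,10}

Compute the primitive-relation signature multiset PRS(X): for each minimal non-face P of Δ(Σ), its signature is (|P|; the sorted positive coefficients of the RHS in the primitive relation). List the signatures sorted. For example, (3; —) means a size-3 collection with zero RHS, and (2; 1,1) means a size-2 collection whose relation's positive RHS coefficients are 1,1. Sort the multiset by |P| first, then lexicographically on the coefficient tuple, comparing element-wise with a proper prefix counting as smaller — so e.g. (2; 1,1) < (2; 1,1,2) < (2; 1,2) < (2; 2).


Minimal non-faces — 11 found among 10 rays, 28 max cones:

  P={2,9}:  v_{2} + v_{9} = 0  ⟹  sig = (2; —)
  P={2,3}:  v_{2} + v_{3} = v_{6}  ⟹  sig = (2; 1)
  P={6,9}:  v_{6} + v_{9} = v_{3}  ⟹  sig = (2; 1)
  P={5,6}:  v_{5} + v_{6} = v_{1} + v_{7}  ⟹  sig = (2; 1,1)
  P={3,5}:  v_{3} + v_{5} = v_{1} + v_{7} + v_{9}  ⟹  sig = (2; 1,1,1)
  P={4,5}:  v_{4} + v_{5} = v_{8} + v_{9} + v_{10}  ⟹  sig = (2; 1,1,1)
  P={2,5}:  v_{2} + v_{5} = v_{1} + v_{7} + v_{8} + v_{10}  ⟹  sig = (2; 1,1,1,1)
  P={1,4,7}:  v_{1} + v_{4} + v_{7} = 0  ⟹  sig = (3; —)
  P={3,8,10}:  v_{3} + v_{8} + v_{10} = 0  ⟹  sig = (3; —)
  P={6,8,10}:  v_{6} + v_{8} + v_{10} = v_{2}  ⟹  sig = (3; 1)
  P={1,7,8,9,10}:  v_{1} + v_{7} + v_{8} + v_{9} + v_{10} = v_{5}  ⟹  sig = (5; 1)

so the primitive-relation signature multiset is
    |P|=2: 7 collections, coeffs (), (1), (1), (1,1), (1,1,1), (1,1,1), (1,1,1,1)
    |P|=3: 3 collections, coeffs (), (), (1)
    |P|=5: 1 collection, coeffs (1)


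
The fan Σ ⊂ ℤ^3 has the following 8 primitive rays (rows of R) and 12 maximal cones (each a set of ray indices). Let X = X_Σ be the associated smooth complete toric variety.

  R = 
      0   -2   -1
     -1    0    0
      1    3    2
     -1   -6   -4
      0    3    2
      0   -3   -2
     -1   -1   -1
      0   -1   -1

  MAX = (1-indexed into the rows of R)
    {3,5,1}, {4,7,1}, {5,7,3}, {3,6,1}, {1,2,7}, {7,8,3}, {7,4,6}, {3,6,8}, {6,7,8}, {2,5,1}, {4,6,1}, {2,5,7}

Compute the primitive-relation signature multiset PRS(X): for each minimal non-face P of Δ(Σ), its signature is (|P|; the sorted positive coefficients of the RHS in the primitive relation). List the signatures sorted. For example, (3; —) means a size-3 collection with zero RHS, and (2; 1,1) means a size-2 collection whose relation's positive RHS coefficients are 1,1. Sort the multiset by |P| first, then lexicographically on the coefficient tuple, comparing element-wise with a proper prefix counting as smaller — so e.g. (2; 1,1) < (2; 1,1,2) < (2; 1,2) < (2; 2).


14 collections generate NE(X_Σ); each relation:

  {5,6}:  v_{5} + v_{6} = 0  so sig = (2; —)
  {1,8}:  v_{1} + v_{8} = v_{6}  so sig = (2; 1)
  {2,3}:  v_{2} + v_{3} = v_{5}  so sig = (2; 1)
  {2,8}:  v_{2} + v_{8} = v_{7}  so sig = (2; 1)
  {3,4}:  v_{3} + v_{4} = v_{6}  so sig = (2; 1)
  {2,6}:  v_{2} + v_{6} = v_{1} + v_{7}  so sig = (2; 1,1)
  {4,5}:  v_{4} + v_{5} = v_{1} + v_{7}  so sig = (2; 1,1)
  {5,8}:  v_{5} + v_{8} = v_{3} + v_{7}  so sig = (2; 1,1)
  {4,8}:  v_{4} + v_{8} = 2·v_{6} + v_{7}  so sig = (2; 1,2)
  {2,4}:  v_{2} + v_{4} = 2·v_{1} + 2·v_{7}  so sig = (2; 2,2)
  {1,3,7}:  v_{1} + v_{3} + v_{7} = 0  so sig = (3; —)
  {1,5,7}:  v_{1} + v_{5} + v_{7} = v_{2}  so sig = (3; 1)
  {1,6,7}:  v_{1} + v_{6} + v_{7} = v_{4}  so sig = (3; 1)
  {3,6,7}:  v_{3} + v_{6} + v_{7} = v_{8}  so sig = (3; 1)

Signatures (|P|; sorted positive RHS coefficients), sorted:
{ (2; —),  (2; 1) ×4,  (2; 1,1) ×3,  (2; 1,2),  (2; 2,2),  (3; —),  (3; 1) ×3 }


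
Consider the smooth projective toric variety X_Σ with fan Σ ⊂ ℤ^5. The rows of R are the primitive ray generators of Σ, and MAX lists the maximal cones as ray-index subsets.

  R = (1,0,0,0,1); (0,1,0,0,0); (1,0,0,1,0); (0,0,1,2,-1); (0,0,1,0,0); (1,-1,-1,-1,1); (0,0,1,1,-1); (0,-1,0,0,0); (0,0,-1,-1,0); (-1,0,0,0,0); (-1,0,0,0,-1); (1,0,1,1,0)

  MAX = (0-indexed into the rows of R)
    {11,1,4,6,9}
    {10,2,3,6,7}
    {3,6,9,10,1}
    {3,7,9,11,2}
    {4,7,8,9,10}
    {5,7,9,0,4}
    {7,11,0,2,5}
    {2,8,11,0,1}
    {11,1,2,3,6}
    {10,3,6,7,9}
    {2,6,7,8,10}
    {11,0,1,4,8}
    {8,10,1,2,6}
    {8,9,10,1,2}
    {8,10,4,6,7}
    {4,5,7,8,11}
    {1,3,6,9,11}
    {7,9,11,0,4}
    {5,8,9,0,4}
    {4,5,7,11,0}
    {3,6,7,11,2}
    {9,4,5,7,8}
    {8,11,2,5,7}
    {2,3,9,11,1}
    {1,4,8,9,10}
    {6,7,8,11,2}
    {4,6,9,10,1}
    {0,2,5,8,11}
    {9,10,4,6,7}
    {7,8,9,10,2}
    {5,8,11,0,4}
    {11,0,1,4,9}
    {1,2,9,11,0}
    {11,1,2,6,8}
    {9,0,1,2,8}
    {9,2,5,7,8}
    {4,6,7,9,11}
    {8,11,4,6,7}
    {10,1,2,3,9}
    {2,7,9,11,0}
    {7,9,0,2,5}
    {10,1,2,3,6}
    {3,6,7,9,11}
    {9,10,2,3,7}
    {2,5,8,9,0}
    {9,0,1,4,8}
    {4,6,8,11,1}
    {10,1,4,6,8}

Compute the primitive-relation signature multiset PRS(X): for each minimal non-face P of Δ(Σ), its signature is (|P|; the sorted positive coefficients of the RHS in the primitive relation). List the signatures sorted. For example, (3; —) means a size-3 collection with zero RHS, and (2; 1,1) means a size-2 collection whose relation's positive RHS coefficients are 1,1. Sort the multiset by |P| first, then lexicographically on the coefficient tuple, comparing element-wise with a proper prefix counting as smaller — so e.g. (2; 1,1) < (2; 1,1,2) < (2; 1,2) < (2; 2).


|primitive collections| = 17. Relations:

  P = {0,10}:  v_{0} + v_{10} = 0  so sig = (2; —)
  P = {1,7}:  v_{1} + v_{7} = 0  so sig = (2; —)
  P = {0,6}:  v_{0} + v_{6} = v_{11}  so sig = (2; 1)
  P = {2,4}:  v_{2} + v_{4} = v_{11}  so sig = (2; 1)
  P = {10,11}:  v_{10} + v_{11} = v_{6}  so sig = (2; 1)
  P = {1,5}:  v_{1} + v_{5} = v_{0} + v_{8}  so sig = (2; 1,1)
  P = {3,5}:  v_{3} + v_{5} = v_{2} + v_{7}  so sig = (2; 1,1)
  P = {3,8}:  v_{3} + v_{8} = v_{2} + v_{10}  so sig = (2; 1,1)
  P = {5,10}:  v_{5} + v_{10} = v_{7} + v_{8}  so sig = (2; 1,1)
  P = {0,3}:  v_{0} + v_{3} = v_{2} + v_{9} + v_{11}  so sig = (2; 1,1,1)
  P = {3,4}:  v_{3} + v_{4} = v_{6} + v_{9} + v_{11}  so sig = (2; 1,1,1)
  P = {5,6}:  v_{5} + v_{6} = v_{7} + v_{8} + v_{11}  so sig = (2; 1,1,1)
  P = {8,9,11}:  v_{8} + v_{9} + v_{11} = 0  so sig = (3; —)
  P = {0,7,8}:  v_{0} + v_{7} + v_{8} = v_{5}  so sig = (3; 1)
  P = {2,6,9}:  v_{2} + v_{6} + v_{9} = v_{3}  so sig = (3; 1)
  P = {6,8,9}:  v_{6} + v_{8} + v_{9} = v_{10}  so sig = (3; 1)
  P = {5,9,11}:  v_{5} + v_{9} + v_{11} = v_{0} + v_{7}  so sig = (3; 1,1)

Signatures (|P|; sorted positive RHS coefficients), sorted:
    |P|=2: 12 collections, coeffs (), (), (1), (1), (1), (1,1), (1,1), (1,1), (1,1), (1,1,1), (1,1,1), (1,1,1)
    |P|=3: 5 collections, coeffs (), (1), (1), (1), (1,1)


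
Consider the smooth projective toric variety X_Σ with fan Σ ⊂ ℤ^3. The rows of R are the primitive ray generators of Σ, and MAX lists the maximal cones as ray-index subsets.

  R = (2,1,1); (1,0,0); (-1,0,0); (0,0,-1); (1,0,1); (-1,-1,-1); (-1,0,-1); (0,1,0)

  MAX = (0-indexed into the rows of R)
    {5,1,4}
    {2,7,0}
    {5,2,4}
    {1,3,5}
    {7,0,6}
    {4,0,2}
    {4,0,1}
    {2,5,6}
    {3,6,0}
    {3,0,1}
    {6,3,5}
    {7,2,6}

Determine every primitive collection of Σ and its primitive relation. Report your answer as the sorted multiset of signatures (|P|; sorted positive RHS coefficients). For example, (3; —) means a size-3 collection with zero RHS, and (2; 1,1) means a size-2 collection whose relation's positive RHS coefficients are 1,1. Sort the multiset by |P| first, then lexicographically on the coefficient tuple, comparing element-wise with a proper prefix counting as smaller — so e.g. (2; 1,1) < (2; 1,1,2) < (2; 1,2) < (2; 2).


Minimal non-faces — 11 found among 8 rays, 12 max cones:

  {1,2}:  v_{1} + v_{2} = 0  ⇒ sig = (2; —)
  {4,6}:  v_{4} + v_{6} = 0  ⇒ sig = (2; —)
  {0,5}:  v_{0} + v_{5} = v_{1}  ⇒ sig = (2; 1)
  {1,6}:  v_{1} + v_{6} = v_{3}  ⇒ sig = (2; 1)
  {2,3}:  v_{2} + v_{3} = v_{6}  ⇒ sig = (2; 1)
  {3,4}:  v_{3} + v_{4} = v_{1}  ⇒ sig = (2; 1)
  {5,7}:  v_{5} + v_{7} = v_{6}  ⇒ sig = (2; 1)
  {1,7}:  v_{1} + v_{7} = v_{0} + v_{6}  ⇒ sig = (2; 1,1)
  {4,7}:  v_{4} + v_{7} = v_{0} + v_{2}  ⇒ sig = (2; 1,1)
  {3,7}:  v_{3} + v_{7} = v_{0} + 2·v_{6}  ⇒ sig = (2; 1,2)
  {0,2,6}:  v_{0} + v_{2} + v_{6} = v_{7}  ⇒ sig = (3; 1)

Hence PRS(X_Σ) =
{ (2; —) ×2,  (2; 1) ×5,  (2; 1,1) ×2,  (2; 1,2),  (3; 1) }


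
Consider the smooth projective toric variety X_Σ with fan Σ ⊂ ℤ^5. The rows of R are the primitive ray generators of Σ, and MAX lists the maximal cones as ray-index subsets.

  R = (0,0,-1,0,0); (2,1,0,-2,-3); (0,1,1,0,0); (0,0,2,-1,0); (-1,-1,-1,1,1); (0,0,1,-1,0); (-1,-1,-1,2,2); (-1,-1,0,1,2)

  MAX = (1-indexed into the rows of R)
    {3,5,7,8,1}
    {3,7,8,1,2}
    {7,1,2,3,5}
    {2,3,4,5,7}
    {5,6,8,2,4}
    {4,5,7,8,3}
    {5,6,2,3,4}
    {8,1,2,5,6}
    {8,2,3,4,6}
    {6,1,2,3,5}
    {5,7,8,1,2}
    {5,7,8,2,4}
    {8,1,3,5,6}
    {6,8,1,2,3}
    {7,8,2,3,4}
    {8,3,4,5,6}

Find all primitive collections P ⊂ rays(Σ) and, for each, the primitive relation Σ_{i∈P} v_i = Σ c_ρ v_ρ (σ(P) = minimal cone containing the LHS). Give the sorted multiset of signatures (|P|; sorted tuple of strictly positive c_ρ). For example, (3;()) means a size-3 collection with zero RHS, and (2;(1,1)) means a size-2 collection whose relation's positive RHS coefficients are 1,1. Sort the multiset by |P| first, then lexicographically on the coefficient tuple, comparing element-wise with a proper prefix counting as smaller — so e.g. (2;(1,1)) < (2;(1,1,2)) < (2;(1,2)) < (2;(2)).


Δ(Σ) — 8 vertices, 3 min non-faces:

  P={1,4}:  v_{1} + v_{4} = v_{6} ; sig = (2;(1))
  P={6,7}:  v_{6} + v_{7} = v_{8} ; sig = (2;(1))
  P={2,3,5,8}:  v_{2} + v_{3} + v_{5} + v_{8} = 0 ; sig = (4;())

Hence PRS(X_Σ) =
    (2;(1))
    (2;(1))
    (4;())


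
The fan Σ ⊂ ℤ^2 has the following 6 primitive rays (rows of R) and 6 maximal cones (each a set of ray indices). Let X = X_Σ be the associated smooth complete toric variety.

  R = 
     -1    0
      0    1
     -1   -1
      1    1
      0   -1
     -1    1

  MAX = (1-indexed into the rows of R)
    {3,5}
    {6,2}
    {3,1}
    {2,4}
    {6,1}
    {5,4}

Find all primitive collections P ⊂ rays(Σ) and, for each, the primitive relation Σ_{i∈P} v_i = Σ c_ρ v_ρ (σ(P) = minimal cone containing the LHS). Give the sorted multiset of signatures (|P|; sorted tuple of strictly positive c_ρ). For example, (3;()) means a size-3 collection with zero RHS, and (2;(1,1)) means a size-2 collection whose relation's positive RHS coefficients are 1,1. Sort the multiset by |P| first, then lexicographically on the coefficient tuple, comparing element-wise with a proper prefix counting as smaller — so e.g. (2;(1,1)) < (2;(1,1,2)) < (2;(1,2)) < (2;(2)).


Δ(Σ) — 6 vertices, 9 min non-faces:

  {2,5}:  v_{2} + v_{5} = 0  →  sig = (2;())
  {3,4}:  v_{3} + v_{4} = 0  →  sig = (2;())
  {1,2}:  v_{1} + v_{2} = v_{6}  →  sig = (2;(1))
  {1,4}:  v_{1} + v_{4} = v_{2}  →  sig = (2;(1))
  {1,5}:  v_{1} + v_{5} = v_{3}  →  sig = (2;(1))
  {2,3}:  v_{2} + v_{3} = v_{1}  →  sig = (2;(1))
  {5,6}:  v_{5} + v_{6} = v_{1}  →  sig = (2;(1))
  {3,6}:  v_{3} + v_{6} = 2·v_{1}  →  sig = (2;(2))
  {4,6}:  v_{4} + v_{6} = 2·v_{2}  →  sig = (2;(2))

Hence PRS(X_Σ) =
{ (2;()) ×2,  (2;(1)) ×5,  (2;(2)) ×2 }


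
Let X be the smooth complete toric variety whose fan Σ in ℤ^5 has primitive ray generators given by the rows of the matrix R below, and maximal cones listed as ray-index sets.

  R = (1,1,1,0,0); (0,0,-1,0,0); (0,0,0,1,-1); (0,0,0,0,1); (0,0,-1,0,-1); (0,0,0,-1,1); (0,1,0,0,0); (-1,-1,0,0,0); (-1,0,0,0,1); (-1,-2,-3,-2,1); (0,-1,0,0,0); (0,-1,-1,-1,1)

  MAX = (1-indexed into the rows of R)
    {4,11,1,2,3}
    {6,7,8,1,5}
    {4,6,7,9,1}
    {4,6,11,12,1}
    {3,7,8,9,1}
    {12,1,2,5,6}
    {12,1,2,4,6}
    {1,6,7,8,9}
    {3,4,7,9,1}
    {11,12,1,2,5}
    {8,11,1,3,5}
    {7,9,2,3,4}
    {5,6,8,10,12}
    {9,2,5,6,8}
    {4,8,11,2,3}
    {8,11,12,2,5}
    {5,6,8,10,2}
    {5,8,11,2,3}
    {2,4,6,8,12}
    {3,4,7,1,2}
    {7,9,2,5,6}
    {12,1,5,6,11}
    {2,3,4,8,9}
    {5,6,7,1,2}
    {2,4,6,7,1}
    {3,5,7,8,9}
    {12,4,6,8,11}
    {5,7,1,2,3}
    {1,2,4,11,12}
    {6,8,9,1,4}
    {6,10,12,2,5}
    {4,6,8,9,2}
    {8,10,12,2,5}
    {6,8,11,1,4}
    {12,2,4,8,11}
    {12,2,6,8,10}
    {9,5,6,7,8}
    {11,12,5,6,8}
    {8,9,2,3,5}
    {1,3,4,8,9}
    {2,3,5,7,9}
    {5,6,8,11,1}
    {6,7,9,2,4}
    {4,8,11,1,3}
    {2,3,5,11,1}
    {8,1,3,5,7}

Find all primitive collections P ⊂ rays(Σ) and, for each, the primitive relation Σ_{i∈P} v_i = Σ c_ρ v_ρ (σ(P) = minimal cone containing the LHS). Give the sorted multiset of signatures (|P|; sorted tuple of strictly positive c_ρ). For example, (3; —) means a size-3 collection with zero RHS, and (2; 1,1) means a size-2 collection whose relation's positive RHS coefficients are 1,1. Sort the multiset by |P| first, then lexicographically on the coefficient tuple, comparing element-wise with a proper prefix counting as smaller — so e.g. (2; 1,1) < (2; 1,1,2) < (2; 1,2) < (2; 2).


The 21 primitive collections of Σ (r=12, n=5):

  P={3,6}:  v_{3} + v_{6} = 0 ; sig = (2; —)
  P={7,11}:  v_{7} + v_{11} = 0 ; sig = (2; —)
  P={4,5}:  v_{4} + v_{5} = v_{2} ; sig = (2; 1)
  P={3,12}:  v_{3} + v_{12} = v_{2} + v_{11} ; sig = (2; 1,1)
  P={7,12}:  v_{7} + v_{12} = v_{2} + v_{6} ; sig = (2; 1,1)
  P={9,11}:  v_{9} + v_{11} = v_{4} + v_{8} ; sig = (2; 1,1)
  P={1,10}:  v_{1} + v_{10} = v_{5} + v_{6} + v_{12} ; sig = (2; 1,1,1)
  P={3,10}:  v_{3} + v_{10} = v_{2} + v_{5} + v_{8} + v_{12} ; sig = (2; 1,1,1,1)
  P={9,12}:  v_{9} + v_{12} = v_{2} + v_{4} + v_{6} + v_{8} ; sig = (2; 1,1,1,1)
  P={4,10}:  v_{4} + v_{10} = 2·v_{2} + v_{6} + v_{8} + v_{12} ; sig = (2; 1,1,1,2)
  P={10,11}:  v_{10} + v_{11} = v_{5} + v_{8} + 2·v_{12} ; sig = (2; 1,1,2)
  P={7,10}:  v_{7} + v_{10} = 2·v_{2} + v_{5} + 2·v_{6} + v_{8} ; sig = (2; 1,1,2,2)
  P={9,10}:  v_{9} + v_{10} = 3·v_{2} + 2·v_{6} + 2·v_{8} ; sig = (2; 2,2,3)
  P={1,2,8}:  v_{1} + v_{2} + v_{8} = 0 ; sig = (3; —)
  P={1,5,9}:  v_{1} + v_{5} + v_{9} = v_{7} ; sig = (3; 1)
  P={2,6,11}:  v_{2} + v_{6} + v_{11} = v_{12} ; sig = (3; 1)
  P={4,7,8}:  v_{4} + v_{7} + v_{8} = v_{9} ; sig = (3; 1)
  P={1,2,9}:  v_{1} + v_{2} + v_{9} = v_{4} + v_{7} ; sig = (3; 1,1)
  P={1,8,12}:  v_{1} + v_{8} + v_{12} = v_{6} + v_{11} ; sig = (3; 1,1)
  P={2,7,8}:  v_{2} + v_{7} + v_{8} = v_{5} + v_{9} ; sig = (3; 1,1)
  P={2,5,6,8,12}:  v_{2} + v_{5} + v_{6} + v_{8} + v_{12} = v_{10} ; sig = (5; 1)

Signatures (|P|; sorted positive RHS coefficients), sorted:
[(2; —), (2; —), (2; 1), (2; 1,1), (2; 1,1), (2; 1,1), (2; 1,1,1), (2; 1,1,1,1), (2; 1,1,1,1), (2; 1,1,1,2), (2; 1,1,2), (2; 1,1,2,2), (2; 2,2,3), (3; —), (3; 1), (3; 1), (3; 1), (3; 1,1), (3; 1,1), (3; 1,1), (5; 1)]


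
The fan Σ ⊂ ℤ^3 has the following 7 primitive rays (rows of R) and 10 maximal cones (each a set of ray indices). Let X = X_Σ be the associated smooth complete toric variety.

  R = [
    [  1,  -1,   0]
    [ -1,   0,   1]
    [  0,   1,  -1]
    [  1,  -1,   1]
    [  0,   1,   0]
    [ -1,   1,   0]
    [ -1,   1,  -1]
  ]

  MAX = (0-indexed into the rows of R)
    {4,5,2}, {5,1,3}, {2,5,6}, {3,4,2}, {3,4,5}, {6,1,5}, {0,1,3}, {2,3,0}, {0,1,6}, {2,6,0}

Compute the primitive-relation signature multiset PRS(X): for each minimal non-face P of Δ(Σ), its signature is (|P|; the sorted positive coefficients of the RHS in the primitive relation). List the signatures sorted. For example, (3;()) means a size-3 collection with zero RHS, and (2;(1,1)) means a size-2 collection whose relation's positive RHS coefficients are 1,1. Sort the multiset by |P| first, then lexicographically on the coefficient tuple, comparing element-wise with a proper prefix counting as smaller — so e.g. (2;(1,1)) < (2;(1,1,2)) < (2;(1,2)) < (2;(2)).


Δ(Σ) — 7 vertices, 7 min non-faces:

  P={0,5}:  v_{0} + v_{5} = 0 — sig = (2;())
  P={3,6}:  v_{3} + v_{6} = 0 — sig = (2;())
  P={1,2}:  v_{1} + v_{2} = v_{5} — sig = (2;(1))
  P={0,4}:  v_{0} + v_{4} = v_{2} + v_{3} — sig = (2;(1,1))
  P={4,6}:  v_{4} + v_{6} = v_{2} + v_{5} — sig = (2;(1,1))
  P={1,4}:  v_{1} + v_{4} = v_{3} + 2·v_{5} — sig = (2;(1,2))
  P={2,3,5}:  v_{2} + v_{3} + v_{5} = v_{4} — sig = (3;(1))

Hence PRS(X_Σ) =
[(2;()), (2;()), (2;(1)), (2;(1,1)), (2;(1,1)), (2;(1,2)), (3;(1))]


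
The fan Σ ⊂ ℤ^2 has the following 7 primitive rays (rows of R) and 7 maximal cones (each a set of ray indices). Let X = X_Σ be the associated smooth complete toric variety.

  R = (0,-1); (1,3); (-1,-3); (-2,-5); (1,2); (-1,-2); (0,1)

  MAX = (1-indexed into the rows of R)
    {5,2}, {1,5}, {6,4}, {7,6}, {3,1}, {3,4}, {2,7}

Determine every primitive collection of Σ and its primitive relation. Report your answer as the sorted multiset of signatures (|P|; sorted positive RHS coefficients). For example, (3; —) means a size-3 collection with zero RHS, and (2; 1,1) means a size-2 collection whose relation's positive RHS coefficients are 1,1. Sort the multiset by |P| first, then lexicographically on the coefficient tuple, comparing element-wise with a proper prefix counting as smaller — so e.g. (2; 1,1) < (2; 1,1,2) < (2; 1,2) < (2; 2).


The 14 primitive collections of Σ (r=7, n=2):

  P={1,7}:  v_{1} + v_{7} = 0  ⟹  sig = (2; —)
  P={2,3}:  v_{2} + v_{3} = 0  ⟹  sig = (2; —)
  P={5,6}:  v_{5} + v_{6} = 0  ⟹  sig = (2; —)
  P={1,2}:  v_{1} + v_{2} = v_{5}  ⟹  sig = (2; 1)
  P={1,6}:  v_{1} + v_{6} = v_{3}  ⟹  sig = (2; 1)
  P={2,4}:  v_{2} + v_{4} = v_{6}  ⟹  sig = (2; 1)
  P={2,6}:  v_{2} + v_{6} = v_{7}  ⟹  sig = (2; 1)
  P={3,5}:  v_{3} + v_{5} = v_{1}  ⟹  sig = (2; 1)
  P={3,6}:  v_{3} + v_{6} = v_{4}  ⟹  sig = (2; 1)
  P={3,7}:  v_{3} + v_{7} = v_{6}  ⟹  sig = (2; 1)
  P={4,5}:  v_{4} + v_{5} = v_{3}  ⟹  sig = (2; 1)
  P={5,7}:  v_{5} + v_{7} = v_{2}  ⟹  sig = (2; 1)
  P={1,4}:  v_{1} + v_{4} = 2·v_{3}  ⟹  sig = (2; 2)
  P={4,7}:  v_{4} + v_{7} = 2·v_{6}  ⟹  sig = (2; 2)

Sorted signature multiset PRS(X):
{ (2; —) ×3,  (2; 1) ×9,  (2; 2) ×2 }


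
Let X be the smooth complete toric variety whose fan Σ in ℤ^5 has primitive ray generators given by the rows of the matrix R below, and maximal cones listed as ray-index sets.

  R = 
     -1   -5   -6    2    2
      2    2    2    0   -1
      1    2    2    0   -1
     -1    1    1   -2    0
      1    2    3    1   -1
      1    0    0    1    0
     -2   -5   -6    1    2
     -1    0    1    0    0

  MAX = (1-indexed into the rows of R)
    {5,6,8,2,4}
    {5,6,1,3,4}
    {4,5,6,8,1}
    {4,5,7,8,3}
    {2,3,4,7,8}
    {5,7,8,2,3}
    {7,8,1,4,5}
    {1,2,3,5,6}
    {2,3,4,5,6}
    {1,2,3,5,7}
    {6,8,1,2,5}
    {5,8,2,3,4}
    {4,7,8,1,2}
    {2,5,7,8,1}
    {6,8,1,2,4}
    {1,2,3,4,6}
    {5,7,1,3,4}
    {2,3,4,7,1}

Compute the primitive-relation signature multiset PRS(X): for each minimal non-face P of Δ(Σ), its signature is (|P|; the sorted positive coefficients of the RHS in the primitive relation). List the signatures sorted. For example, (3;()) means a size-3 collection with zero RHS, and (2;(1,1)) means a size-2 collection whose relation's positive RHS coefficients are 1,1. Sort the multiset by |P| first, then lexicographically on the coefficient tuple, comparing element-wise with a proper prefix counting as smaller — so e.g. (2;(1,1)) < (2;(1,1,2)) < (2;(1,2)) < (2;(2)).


5 minimal non-faces of Δ(Σ) (on 8 rays):

  P = {6,7}:  v_{6} + v_{7} = v_{1} — sig = (2;(1))
  P = {3,6,8}:  v_{3} + v_{6} + v_{8} = v_{5} — sig = (3;(1))
  P = {1,3,8}:  v_{1} + v_{3} + v_{8} = v_{5} + v_{7} — sig = (3;(1,1))
  P = {2,4,5,7}:  v_{2} + v_{4} + v_{5} + v_{7} = 0 — sig = (4;())
  P = {1,2,4,5}:  v_{1} + v_{2} + v_{4} + v_{5} = v_{6} — sig = (4;(1))

Hence PRS(X_Σ) =
{ (2;(1)),  (3;(1)),  (3;(1,1)),  (4;()),  (4;(1)) }


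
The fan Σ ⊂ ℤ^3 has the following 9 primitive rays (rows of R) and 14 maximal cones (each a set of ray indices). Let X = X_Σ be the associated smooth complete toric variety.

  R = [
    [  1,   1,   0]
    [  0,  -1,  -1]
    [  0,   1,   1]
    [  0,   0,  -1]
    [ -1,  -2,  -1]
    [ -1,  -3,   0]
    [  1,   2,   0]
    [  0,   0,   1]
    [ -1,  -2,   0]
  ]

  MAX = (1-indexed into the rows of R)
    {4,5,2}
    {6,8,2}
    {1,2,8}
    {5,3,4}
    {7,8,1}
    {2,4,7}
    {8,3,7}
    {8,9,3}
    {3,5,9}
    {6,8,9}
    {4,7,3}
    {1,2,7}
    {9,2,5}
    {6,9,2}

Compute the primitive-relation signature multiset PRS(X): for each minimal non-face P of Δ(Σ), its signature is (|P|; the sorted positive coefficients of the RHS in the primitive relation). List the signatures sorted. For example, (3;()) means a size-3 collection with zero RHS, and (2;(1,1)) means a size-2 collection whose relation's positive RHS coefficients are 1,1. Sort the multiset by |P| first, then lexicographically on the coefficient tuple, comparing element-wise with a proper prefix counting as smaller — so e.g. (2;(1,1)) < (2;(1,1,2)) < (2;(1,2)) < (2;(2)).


|primitive collections| = 17. Relations:

  P={2,3}:  v_{2} + v_{3} = 0 — sig = (2;())
  P={4,8}:  v_{4} + v_{8} = 0 — sig = (2;())
  P={7,9}:  v_{7} + v_{9} = 0 — sig = (2;())
  P={1,5}:  v_{1} + v_{5} = v_{2} — sig = (2;(1))
  P={4,9}:  v_{4} + v_{9} = v_{5} — sig = (2;(1))
  P={5,7}:  v_{5} + v_{7} = v_{4} — sig = (2;(1))
  P={5,8}:  v_{5} + v_{8} = v_{9} — sig = (2;(1))
  P={1,3}:  v_{1} + v_{3} = v_{7} + v_{8} — sig = (2;(1,1))
  P={1,4}:  v_{1} + v_{4} = v_{2} + v_{7} — sig = (2;(1,1))
  P={1,9}:  v_{1} + v_{9} = v_{2} + v_{8} — sig = (2;(1,1))
  P={3,6}:  v_{3} + v_{6} = v_{8} + v_{9} — sig = (2;(1,1))
  P={4,6}:  v_{4} + v_{6} = v_{2} + v_{9} — sig = (2;(1,1))
  P={6,7}:  v_{6} + v_{7} = v_{2} + v_{8} — sig = (2;(1,1))
  P={5,6}:  v_{5} + v_{6} = v_{2} + 2·v_{9} — sig = (2;(1,2))
  P={1,6}:  v_{1} + v_{6} = 2·v_{2} + 2·v_{8} — sig = (2;(2,2))
  P={2,7,8}:  v_{2} + v_{7} + v_{8} = v_{1} — sig = (3;(1))
  P={2,8,9}:  v_{2} + v_{8} + v_{9} = v_{6} — sig = (3;(1))

so the primitive-relation signature multiset is
    (2;())
    (2;())
    (2;())
    (2;(1))
    (2;(1))
    (2;(1))
    (2;(1))
    (2;(1,1))
    (2;(1,1))
    (2;(1,1))
    (2;(1,1))
    (2;(1,1))
    (2;(1,1))
    (2;(1,2))
    (2;(2,2))
    (3;(1))
    (3;(1))


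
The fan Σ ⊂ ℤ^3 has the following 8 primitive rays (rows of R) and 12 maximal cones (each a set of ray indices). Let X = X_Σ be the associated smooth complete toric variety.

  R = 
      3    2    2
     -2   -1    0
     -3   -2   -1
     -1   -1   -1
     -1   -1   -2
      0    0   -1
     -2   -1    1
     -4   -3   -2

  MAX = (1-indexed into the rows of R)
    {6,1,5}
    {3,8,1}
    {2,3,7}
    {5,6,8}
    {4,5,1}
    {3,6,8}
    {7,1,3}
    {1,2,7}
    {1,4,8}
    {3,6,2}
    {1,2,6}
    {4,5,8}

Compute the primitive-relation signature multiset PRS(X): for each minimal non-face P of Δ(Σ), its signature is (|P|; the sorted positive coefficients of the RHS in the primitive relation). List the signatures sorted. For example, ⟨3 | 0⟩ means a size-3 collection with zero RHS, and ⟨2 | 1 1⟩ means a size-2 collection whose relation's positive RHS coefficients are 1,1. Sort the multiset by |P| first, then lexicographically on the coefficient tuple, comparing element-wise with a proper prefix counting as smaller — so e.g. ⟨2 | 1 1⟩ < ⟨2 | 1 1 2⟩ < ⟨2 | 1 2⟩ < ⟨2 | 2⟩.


Primitive collections (14):

  • {2,4}:  v_{2} + v_{4} = v_{3} — sig = ⟨2 | 1⟩
  • {3,4}:  v_{3} + v_{4} = v_{8} — sig = ⟨2 | 1⟩
  • {4,6}:  v_{4} + v_{6} = v_{5} — sig = ⟨2 | 1⟩
  • {5,7}:  v_{5} + v_{7} = v_{3} — sig = ⟨2 | 1⟩
  • {6,7}:  v_{6} + v_{7} = v_{2} — sig = ⟨2 | 1⟩
  • {2,5}:  v_{2} + v_{5} = v_{3} + v_{6} — sig = ⟨2 | 1 1⟩
  • {3,5}:  v_{3} + v_{5} = v_{6} + v_{8} — sig = ⟨2 | 1 1⟩
  • {4,7}:  v_{4} + v_{7} = v_{1} + 2·v_{3} — sig = ⟨2 | 1 2⟩
  • {7,8}:  v_{7} + v_{8} = v_{1} + 3·v_{3} — sig = ⟨2 | 1 3⟩
  • {2,8}:  v_{2} + v_{8} = 2·v_{3} — sig = ⟨2 | 2⟩
  • {1,3,6}:  v_{1} + v_{3} + v_{6} = 0 — sig = ⟨3 | 0⟩
  • {1,2,3}:  v_{1} + v_{2} + v_{3} = v_{7} — sig = ⟨3 | 1⟩
  • {1,6,8}:  v_{1} + v_{6} + v_{8} = v_{4} — sig = ⟨3 | 1⟩
  • {1,5,8}:  v_{1} + v_{5} + v_{8} = 2·v_{4} — sig = ⟨3 | 2⟩

Hence PRS(X_Σ) =
    ⟨2 | 1⟩
    ⟨2 | 1⟩
    ⟨2 | 1⟩
    ⟨2 | 1⟩
    ⟨2 | 1⟩
    ⟨2 | 1 1⟩
    ⟨2 | 1 1⟩
    ⟨2 | 1 2⟩
    ⟨2 | 1 3⟩
    ⟨2 | 2⟩
    ⟨3 | 0⟩
    ⟨3 | 1⟩
    ⟨3 | 1⟩
    ⟨3 | 2⟩


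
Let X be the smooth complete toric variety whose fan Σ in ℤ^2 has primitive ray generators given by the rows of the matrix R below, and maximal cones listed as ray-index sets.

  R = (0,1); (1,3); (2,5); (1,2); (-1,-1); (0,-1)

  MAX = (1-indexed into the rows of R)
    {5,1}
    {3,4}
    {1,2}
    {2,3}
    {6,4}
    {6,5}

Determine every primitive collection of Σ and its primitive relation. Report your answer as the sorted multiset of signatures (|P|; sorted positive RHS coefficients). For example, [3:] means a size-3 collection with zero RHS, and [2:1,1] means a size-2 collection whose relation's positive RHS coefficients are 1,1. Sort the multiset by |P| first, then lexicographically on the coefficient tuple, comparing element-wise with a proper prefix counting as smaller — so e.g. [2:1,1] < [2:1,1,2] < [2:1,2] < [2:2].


Minimal non-faces — 9 found among 6 rays, 6 max cones:

  P = {1,6}:  v_{1} + v_{6} = 0  ⇒ sig = [2:]
  P = {1,4}:  v_{1} + v_{4} = v_{2}  ⇒ sig = [2:1]
  P = {2,4}:  v_{2} + v_{4} = v_{3}  ⇒ sig = [2:1]
  P = {2,6}:  v_{2} + v_{6} = v_{4}  ⇒ sig = [2:1]
  P = {4,5}:  v_{4} + v_{5} = v_{1}  ⇒ sig = [2:1]
  P = {3,5}:  v_{3} + v_{5} = v_{1} + v_{2}  ⇒ sig = [2:1,1]
  P = {1,3}:  v_{1} + v_{3} = 2·v_{2}  ⇒ sig = [2:2]
  P = {2,5}:  v_{2} + v_{5} = 2·v_{1}  ⇒ sig = [2:2]
  P = {3,6}:  v_{3} + v_{6} = 2·v_{4}  ⇒ sig = [2:2]

Hence PRS(X_Σ) =
[[2:], [2:1], [2:1], [2:1], [2:1], [2:1,1], [2:2], [2:2], [2:2]]


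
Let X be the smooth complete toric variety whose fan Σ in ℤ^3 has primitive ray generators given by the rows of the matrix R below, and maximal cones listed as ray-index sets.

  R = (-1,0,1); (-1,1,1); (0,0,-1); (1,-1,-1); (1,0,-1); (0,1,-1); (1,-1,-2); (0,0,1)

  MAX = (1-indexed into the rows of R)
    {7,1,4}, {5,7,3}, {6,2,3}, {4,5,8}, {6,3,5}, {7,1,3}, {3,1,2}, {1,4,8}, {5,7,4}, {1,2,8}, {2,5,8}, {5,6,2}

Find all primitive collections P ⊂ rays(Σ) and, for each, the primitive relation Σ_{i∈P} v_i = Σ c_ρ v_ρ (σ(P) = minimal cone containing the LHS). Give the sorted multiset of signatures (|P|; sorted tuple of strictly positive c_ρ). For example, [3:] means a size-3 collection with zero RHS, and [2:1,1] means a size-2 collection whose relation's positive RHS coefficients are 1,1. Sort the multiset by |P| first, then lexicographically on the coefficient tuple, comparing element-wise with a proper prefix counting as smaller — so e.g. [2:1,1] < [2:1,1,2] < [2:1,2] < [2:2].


Σ has 11 primitive collections:

  P = {1,5}:  v_{1} + v_{5} = 0  →  sig = [2:]
  P = {2,4}:  v_{2} + v_{4} = 0  →  sig = [2:]
  P = {3,8}:  v_{3} + v_{8} = 0  →  sig = [2:]
  P = {2,7}:  v_{2} + v_{7} = v_{3}  →  sig = [2:1]
  P = {3,4}:  v_{3} + v_{4} = v_{7}  →  sig = [2:1]
  P = {7,8}:  v_{7} + v_{8} = v_{4}  →  sig = [2:1]
  P = {1,6}:  v_{1} + v_{6} = v_{2} + v_{3}  →  sig = [2:1,1]
  P = {4,6}:  v_{4} + v_{6} = v_{3} + v_{5}  →  sig = [2:1,1]
  P = {6,8}:  v_{6} + v_{8} = v_{2} + v_{5}  →  sig = [2:1,1]
  P = {6,7}:  v_{6} + v_{7} = 2·v_{3} + v_{5}  →  sig = [2:1,2]
  P = {2,3,5}:  v_{2} + v_{3} + v_{5} = v_{6}  →  sig = [3:1]

Signatures (|P|; sorted positive RHS coefficients), sorted:
{ [2:] ×3,  [2:1] ×3,  [2:1,1] ×3,  [2:1,2],  [3:1] }


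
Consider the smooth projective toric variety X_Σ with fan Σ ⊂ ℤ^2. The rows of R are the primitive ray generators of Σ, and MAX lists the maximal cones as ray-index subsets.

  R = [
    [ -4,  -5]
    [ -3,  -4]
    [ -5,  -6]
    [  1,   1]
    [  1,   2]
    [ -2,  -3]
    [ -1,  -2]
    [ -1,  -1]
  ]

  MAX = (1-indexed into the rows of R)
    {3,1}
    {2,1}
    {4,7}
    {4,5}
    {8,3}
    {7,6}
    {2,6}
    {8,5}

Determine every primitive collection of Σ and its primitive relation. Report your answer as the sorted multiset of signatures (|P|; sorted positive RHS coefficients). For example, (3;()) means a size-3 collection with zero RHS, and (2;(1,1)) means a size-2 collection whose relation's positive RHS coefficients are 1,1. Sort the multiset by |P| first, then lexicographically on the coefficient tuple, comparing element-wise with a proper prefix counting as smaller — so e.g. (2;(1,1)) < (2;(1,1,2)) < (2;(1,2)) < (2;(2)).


|primitive collections| = 20. Relations:

  • {4,8}:  v_{4} + v_{8} = 0 — sig = (2;())
  • {5,7}:  v_{5} + v_{7} = 0 — sig = (2;())
  • {1,4}:  v_{1} + v_{4} = v_{2} — sig = (2;(1))
  • {1,8}:  v_{1} + v_{8} = v_{3} — sig = (2;(1))
  • {2,4}:  v_{2} + v_{4} = v_{6} — sig = (2;(1))
  • {2,8}:  v_{2} + v_{8} = v_{1} — sig = (2;(1))
  • {3,4}:  v_{3} + v_{4} = v_{1} — sig = (2;(1))
  • {4,6}:  v_{4} + v_{6} = v_{7} — sig = (2;(1))
  • {5,6}:  v_{5} + v_{6} = v_{8} — sig = (2;(1))
  • {6,8}:  v_{6} + v_{8} = v_{2} — sig = (2;(1))
  • {7,8}:  v_{7} + v_{8} = v_{6} — sig = (2;(1))
  • {1,7}:  v_{1} + v_{7} = v_{2} + v_{6} — sig = (2;(1,1))
  • {3,6}:  v_{3} + v_{6} = v_{1} + v_{2} — sig = (2;(1,1))
  • {1,6}:  v_{1} + v_{6} = 2·v_{2} — sig = (2;(2))
  • {2,3}:  v_{2} + v_{3} = 2·v_{1} — sig = (2;(2))
  • {2,5}:  v_{2} + v_{5} = 2·v_{8} — sig = (2;(2))
  • {2,7}:  v_{2} + v_{7} = 2·v_{6} — sig = (2;(2))
  • {3,7}:  v_{3} + v_{7} = 2·v_{2} — sig = (2;(2))
  • {1,5}:  v_{1} + v_{5} = 3·v_{8} — sig = (2;(3))
  • {3,5}:  v_{3} + v_{5} = 4·v_{8} — sig = (2;(4))

Sorted signature multiset PRS(X):
    |P|=2: 20 collections, coeffs (), (), (1), (1), (1), (1), (1), (1), (1), (1), (1), (1,1), (1,1), (2), (2), (2), (2), (2), (3), (4)


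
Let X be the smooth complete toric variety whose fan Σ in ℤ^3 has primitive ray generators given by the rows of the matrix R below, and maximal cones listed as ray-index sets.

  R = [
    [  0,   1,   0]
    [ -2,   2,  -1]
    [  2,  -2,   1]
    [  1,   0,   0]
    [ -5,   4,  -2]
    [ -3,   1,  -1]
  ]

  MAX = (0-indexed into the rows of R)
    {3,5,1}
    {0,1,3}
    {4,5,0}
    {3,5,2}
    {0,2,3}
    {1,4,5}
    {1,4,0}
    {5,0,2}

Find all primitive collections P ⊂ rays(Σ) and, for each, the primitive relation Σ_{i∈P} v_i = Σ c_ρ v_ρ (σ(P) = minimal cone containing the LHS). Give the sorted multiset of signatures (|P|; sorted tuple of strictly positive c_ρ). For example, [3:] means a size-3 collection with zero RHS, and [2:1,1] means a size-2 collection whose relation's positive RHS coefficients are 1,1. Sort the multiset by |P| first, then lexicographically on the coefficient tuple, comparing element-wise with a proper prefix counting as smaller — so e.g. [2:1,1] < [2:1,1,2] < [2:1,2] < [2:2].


Minimal non-faces — 5 found among 6 rays, 8 max cones:

  • {1,2}:  v_{1} + v_{2} = 0  ⇒ sig = [2:]
  • {2,4}:  v_{2} + v_{4} = v_{0} + v_{5}  ⇒ sig = [2:1,1]
  • {3,4}:  v_{3} + v_{4} = 2·v_{1}  ⇒ sig = [2:2]
  • {0,1,5}:  v_{0} + v_{1} + v_{5} = v_{4}  ⇒ sig = [3:1]
  • {0,3,5}:  v_{0} + v_{3} + v_{5} = v_{1}  ⇒ sig = [3:1]

Sorted signature multiset PRS(X):
    [2:]
    [2:1,1]
    [2:2]
    [3:1]
    [3:1]


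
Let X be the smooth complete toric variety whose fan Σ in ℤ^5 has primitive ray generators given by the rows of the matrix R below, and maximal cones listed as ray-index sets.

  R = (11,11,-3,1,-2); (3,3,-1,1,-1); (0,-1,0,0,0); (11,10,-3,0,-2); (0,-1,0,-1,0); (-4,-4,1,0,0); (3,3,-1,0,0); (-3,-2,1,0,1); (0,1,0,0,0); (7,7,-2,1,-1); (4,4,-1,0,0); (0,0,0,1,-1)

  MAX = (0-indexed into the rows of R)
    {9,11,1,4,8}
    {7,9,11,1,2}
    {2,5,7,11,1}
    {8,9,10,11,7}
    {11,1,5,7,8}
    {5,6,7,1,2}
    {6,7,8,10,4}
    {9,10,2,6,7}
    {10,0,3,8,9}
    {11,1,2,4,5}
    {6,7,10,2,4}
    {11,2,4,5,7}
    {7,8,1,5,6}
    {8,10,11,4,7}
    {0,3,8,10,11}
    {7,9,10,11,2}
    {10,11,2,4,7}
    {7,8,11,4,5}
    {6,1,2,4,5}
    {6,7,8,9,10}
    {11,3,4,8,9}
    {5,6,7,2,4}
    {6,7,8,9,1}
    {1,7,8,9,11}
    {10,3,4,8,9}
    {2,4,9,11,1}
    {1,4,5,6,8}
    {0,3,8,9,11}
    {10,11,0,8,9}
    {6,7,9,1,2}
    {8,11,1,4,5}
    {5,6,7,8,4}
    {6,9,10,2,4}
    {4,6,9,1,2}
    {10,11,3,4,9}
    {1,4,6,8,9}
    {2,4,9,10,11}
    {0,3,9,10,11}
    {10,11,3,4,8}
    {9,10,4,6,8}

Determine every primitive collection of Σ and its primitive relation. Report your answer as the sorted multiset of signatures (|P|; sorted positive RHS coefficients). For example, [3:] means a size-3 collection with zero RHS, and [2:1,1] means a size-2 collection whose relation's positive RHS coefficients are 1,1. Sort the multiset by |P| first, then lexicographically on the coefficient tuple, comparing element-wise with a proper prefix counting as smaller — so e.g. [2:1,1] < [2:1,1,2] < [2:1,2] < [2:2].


The 20 primitive collections of Σ (r=12, n=5):

  P = {2,8}:  v_{2} + v_{8} = 0  →  sig = [2:]
  P = {5,10}:  v_{5} + v_{10} = 0  →  sig = [2:]
  P = {0,4}:  v_{0} + v_{4} = v_{3}  →  sig = [2:1]
  P = {1,10}:  v_{1} + v_{10} = v_{9}  →  sig = [2:1]
  P = {5,9}:  v_{5} + v_{9} = v_{1}  →  sig = [2:1]
  P = {6,11}:  v_{6} + v_{11} = v_{1}  →  sig = [2:1]
  P = {0,2}:  v_{0} + v_{2} = v_{4} + v_{9} + v_{10} + v_{11}  →  sig = [2:1,1,1,1]
  P = {0,5}:  v_{0} + v_{5} = v_{4} + v_{8} + v_{9} + v_{11}  →  sig = [2:1,1,1,1]
  P = {0,1}:  v_{0} + v_{1} = v_{4} + v_{8} + 2·v_{9} + v_{11}  →  sig = [2:1,1,1,2]
  P = {2,3}:  v_{2} + v_{3} = 2·v_{4} + v_{9} + v_{10} + v_{11}  →  sig = [2:1,1,1,2]
  P = {3,5}:  v_{3} + v_{5} = 2·v_{4} + v_{8} + v_{9} + v_{11}  →  sig = [2:1,1,1,2]
  P = {3,7}:  v_{3} + v_{7} = v_{4} + v_{8} + 2·v_{10} + v_{11}  →  sig = [2:1,1,1,2]
  P = {0,6}:  v_{0} + v_{6} = v_{4} + v_{8} + 2·v_{9}  →  sig = [2:1,1,2]
  P = {0,7}:  v_{0} + v_{7} = v_{8} + 2·v_{10} + v_{11}  →  sig = [2:1,1,2]
  P = {1,3}:  v_{1} + v_{3} = 2·v_{4} + v_{8} + 2·v_{9} + v_{11}  →  sig = [2:1,1,2,2]
  P = {3,6}:  v_{3} + v_{6} = 2·v_{4} + v_{8} + 2·v_{9}  →  sig = [2:1,2,2]
  P = {1,4,7}:  v_{1} + v_{4} + v_{7} = 0  →  sig = [3:]
  P = {4,7,9}:  v_{4} + v_{7} + v_{9} = v_{10}  →  sig = [3:1]
  P = {4,8,9,10,11}:  v_{4} + v_{8} + v_{9} + v_{10} + v_{11} = v_{0}  →  sig = [5:1]
  P = {3,8,9,10,11}:  v_{3} + v_{8} + v_{9} + v_{10} + v_{11} = 2·v_{0}  →  sig = [5:2]

Signatures (|P|; sorted positive RHS coefficients), sorted:
    |P|=2: 16 collections, coeffs (), (), (1), (1), (1), (1), (1,1,1,1), (1,1,1,1), (1,1,1,2), (1,1,1,2), (1,1,1,2), (1,1,1,2), (1,1,2), (1,1,2), (1,1,2,2), (1,2,2)
    |P|=3: 2 collections, coeffs (), (1)
    |P|=5: 2 collections, coeffs (1), (2)


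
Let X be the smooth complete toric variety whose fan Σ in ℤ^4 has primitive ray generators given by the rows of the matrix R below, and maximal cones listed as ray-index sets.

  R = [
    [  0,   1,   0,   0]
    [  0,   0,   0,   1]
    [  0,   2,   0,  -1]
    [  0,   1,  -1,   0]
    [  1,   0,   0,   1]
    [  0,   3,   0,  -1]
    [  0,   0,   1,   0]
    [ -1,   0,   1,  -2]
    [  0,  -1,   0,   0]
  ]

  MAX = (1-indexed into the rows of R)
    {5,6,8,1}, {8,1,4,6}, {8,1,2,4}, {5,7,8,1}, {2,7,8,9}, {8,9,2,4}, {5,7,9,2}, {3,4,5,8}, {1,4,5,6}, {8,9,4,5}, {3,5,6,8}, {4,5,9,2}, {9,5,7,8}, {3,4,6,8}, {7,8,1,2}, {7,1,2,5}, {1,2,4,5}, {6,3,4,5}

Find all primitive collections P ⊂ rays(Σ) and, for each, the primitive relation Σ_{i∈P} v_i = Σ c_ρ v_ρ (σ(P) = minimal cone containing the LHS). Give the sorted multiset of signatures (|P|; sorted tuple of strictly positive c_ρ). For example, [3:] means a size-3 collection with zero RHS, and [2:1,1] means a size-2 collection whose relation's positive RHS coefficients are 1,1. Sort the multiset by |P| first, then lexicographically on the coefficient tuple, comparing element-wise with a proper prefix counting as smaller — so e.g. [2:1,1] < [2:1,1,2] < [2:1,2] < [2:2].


Primitive collections (12):

  P = {1,9}:  v_{1} + v_{9} = 0  ⇒ sig = [2:]
  P = {1,3}:  v_{1} + v_{3} = v_{6}  ⇒ sig = [2:1]
  P = {4,7}:  v_{4} + v_{7} = v_{1}  ⇒ sig = [2:1]
  P = {6,9}:  v_{6} + v_{9} = v_{3}  ⇒ sig = [2:1]
  P = {3,9}:  v_{3} + v_{9} = v_{4} + v_{5} + v_{8}  ⇒ sig = [2:1,1,1]
  P = {3,7}:  v_{3} + v_{7} = 2·v_{1} + v_{5} + v_{8}  ⇒ sig = [2:1,1,2]
  P = {6,7}:  v_{6} + v_{7} = 3·v_{1} + v_{5} + v_{8}  ⇒ sig = [2:1,1,3]
  P = {2,3}:  v_{2} + v_{3} = 2·v_{1}  ⇒ sig = [2:2]
  P = {2,6}:  v_{2} + v_{6} = 3·v_{1}  ⇒ sig = [2:3]
  P = {2,5,8}:  v_{2} + v_{5} + v_{8} = v_{7}  ⇒ sig = [3:1]
  P = {1,4,5,8}:  v_{1} + v_{4} + v_{5} + v_{8} = v_{3}  ⇒ sig = [4:1]
  P = {4,5,6,8}:  v_{4} + v_{5} + v_{6} + v_{8} = 2·v_{3}  ⇒ sig = [4:2]

so the primitive-relation signature multiset is
{ [2:],  [2:1] ×3,  [2:1,1,1],  [2:1,1,2],  [2:1,1,3],  [2:2],  [2:3],  [3:1],  [4:1],  [4:2] }
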